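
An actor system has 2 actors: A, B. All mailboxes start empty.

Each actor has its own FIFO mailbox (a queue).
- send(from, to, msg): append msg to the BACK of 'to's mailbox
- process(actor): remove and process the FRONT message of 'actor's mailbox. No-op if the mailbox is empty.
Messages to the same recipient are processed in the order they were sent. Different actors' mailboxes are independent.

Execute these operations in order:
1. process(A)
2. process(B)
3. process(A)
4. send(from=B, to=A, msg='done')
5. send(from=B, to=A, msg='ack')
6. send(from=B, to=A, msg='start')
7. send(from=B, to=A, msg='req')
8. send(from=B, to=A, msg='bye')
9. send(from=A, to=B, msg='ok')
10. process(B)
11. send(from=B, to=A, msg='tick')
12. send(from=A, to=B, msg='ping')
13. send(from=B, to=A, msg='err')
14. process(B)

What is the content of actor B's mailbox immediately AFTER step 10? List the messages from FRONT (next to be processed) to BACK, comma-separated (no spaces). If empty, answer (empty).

After 1 (process(A)): A:[] B:[]
After 2 (process(B)): A:[] B:[]
After 3 (process(A)): A:[] B:[]
After 4 (send(from=B, to=A, msg='done')): A:[done] B:[]
After 5 (send(from=B, to=A, msg='ack')): A:[done,ack] B:[]
After 6 (send(from=B, to=A, msg='start')): A:[done,ack,start] B:[]
After 7 (send(from=B, to=A, msg='req')): A:[done,ack,start,req] B:[]
After 8 (send(from=B, to=A, msg='bye')): A:[done,ack,start,req,bye] B:[]
After 9 (send(from=A, to=B, msg='ok')): A:[done,ack,start,req,bye] B:[ok]
After 10 (process(B)): A:[done,ack,start,req,bye] B:[]

(empty)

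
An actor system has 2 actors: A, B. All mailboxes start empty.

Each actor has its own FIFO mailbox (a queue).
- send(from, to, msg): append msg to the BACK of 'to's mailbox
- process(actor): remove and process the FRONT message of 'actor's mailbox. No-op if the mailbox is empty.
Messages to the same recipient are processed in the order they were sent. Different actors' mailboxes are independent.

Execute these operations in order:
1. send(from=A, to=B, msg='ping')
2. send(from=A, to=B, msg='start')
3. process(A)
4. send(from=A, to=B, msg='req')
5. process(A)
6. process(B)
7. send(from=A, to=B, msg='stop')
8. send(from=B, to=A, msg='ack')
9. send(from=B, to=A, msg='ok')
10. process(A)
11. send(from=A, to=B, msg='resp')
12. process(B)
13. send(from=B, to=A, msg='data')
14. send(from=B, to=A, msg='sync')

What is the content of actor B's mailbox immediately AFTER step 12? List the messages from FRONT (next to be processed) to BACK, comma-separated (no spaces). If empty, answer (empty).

After 1 (send(from=A, to=B, msg='ping')): A:[] B:[ping]
After 2 (send(from=A, to=B, msg='start')): A:[] B:[ping,start]
After 3 (process(A)): A:[] B:[ping,start]
After 4 (send(from=A, to=B, msg='req')): A:[] B:[ping,start,req]
After 5 (process(A)): A:[] B:[ping,start,req]
After 6 (process(B)): A:[] B:[start,req]
After 7 (send(from=A, to=B, msg='stop')): A:[] B:[start,req,stop]
After 8 (send(from=B, to=A, msg='ack')): A:[ack] B:[start,req,stop]
After 9 (send(from=B, to=A, msg='ok')): A:[ack,ok] B:[start,req,stop]
After 10 (process(A)): A:[ok] B:[start,req,stop]
After 11 (send(from=A, to=B, msg='resp')): A:[ok] B:[start,req,stop,resp]
After 12 (process(B)): A:[ok] B:[req,stop,resp]

req,stop,resp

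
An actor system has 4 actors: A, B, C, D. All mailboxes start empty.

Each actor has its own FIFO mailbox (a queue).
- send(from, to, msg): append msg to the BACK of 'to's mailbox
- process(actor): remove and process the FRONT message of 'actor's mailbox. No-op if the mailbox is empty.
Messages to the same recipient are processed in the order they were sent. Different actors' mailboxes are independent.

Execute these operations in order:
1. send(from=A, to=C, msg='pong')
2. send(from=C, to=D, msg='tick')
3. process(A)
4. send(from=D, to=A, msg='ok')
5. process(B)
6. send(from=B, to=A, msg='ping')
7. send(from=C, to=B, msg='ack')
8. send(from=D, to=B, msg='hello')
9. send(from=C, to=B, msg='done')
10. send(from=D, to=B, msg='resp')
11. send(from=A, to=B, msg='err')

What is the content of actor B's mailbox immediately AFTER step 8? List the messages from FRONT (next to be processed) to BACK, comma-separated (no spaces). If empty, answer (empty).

After 1 (send(from=A, to=C, msg='pong')): A:[] B:[] C:[pong] D:[]
After 2 (send(from=C, to=D, msg='tick')): A:[] B:[] C:[pong] D:[tick]
After 3 (process(A)): A:[] B:[] C:[pong] D:[tick]
After 4 (send(from=D, to=A, msg='ok')): A:[ok] B:[] C:[pong] D:[tick]
After 5 (process(B)): A:[ok] B:[] C:[pong] D:[tick]
After 6 (send(from=B, to=A, msg='ping')): A:[ok,ping] B:[] C:[pong] D:[tick]
After 7 (send(from=C, to=B, msg='ack')): A:[ok,ping] B:[ack] C:[pong] D:[tick]
After 8 (send(from=D, to=B, msg='hello')): A:[ok,ping] B:[ack,hello] C:[pong] D:[tick]

ack,hello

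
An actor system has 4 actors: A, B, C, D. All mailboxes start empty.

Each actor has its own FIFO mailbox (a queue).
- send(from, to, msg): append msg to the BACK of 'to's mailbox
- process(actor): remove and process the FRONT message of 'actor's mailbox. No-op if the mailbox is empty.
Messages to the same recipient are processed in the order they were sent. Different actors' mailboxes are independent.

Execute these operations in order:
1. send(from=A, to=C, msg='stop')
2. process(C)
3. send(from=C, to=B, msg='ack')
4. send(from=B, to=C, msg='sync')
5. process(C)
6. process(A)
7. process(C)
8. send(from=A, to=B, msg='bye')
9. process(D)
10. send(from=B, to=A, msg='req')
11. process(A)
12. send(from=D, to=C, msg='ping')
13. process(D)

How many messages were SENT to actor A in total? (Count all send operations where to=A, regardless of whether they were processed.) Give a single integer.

After 1 (send(from=A, to=C, msg='stop')): A:[] B:[] C:[stop] D:[]
After 2 (process(C)): A:[] B:[] C:[] D:[]
After 3 (send(from=C, to=B, msg='ack')): A:[] B:[ack] C:[] D:[]
After 4 (send(from=B, to=C, msg='sync')): A:[] B:[ack] C:[sync] D:[]
After 5 (process(C)): A:[] B:[ack] C:[] D:[]
After 6 (process(A)): A:[] B:[ack] C:[] D:[]
After 7 (process(C)): A:[] B:[ack] C:[] D:[]
After 8 (send(from=A, to=B, msg='bye')): A:[] B:[ack,bye] C:[] D:[]
After 9 (process(D)): A:[] B:[ack,bye] C:[] D:[]
After 10 (send(from=B, to=A, msg='req')): A:[req] B:[ack,bye] C:[] D:[]
After 11 (process(A)): A:[] B:[ack,bye] C:[] D:[]
After 12 (send(from=D, to=C, msg='ping')): A:[] B:[ack,bye] C:[ping] D:[]
After 13 (process(D)): A:[] B:[ack,bye] C:[ping] D:[]

Answer: 1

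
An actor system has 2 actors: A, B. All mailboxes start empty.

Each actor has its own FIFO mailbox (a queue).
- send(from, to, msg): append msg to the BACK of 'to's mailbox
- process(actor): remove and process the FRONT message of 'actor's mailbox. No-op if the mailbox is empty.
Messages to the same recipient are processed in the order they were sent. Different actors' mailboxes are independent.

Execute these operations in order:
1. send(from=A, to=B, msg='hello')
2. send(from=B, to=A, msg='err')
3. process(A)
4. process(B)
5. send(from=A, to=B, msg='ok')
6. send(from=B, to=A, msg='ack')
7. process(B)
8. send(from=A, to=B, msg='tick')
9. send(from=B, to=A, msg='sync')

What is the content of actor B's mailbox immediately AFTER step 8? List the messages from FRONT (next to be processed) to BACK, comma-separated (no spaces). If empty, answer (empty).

After 1 (send(from=A, to=B, msg='hello')): A:[] B:[hello]
After 2 (send(from=B, to=A, msg='err')): A:[err] B:[hello]
After 3 (process(A)): A:[] B:[hello]
After 4 (process(B)): A:[] B:[]
After 5 (send(from=A, to=B, msg='ok')): A:[] B:[ok]
After 6 (send(from=B, to=A, msg='ack')): A:[ack] B:[ok]
After 7 (process(B)): A:[ack] B:[]
After 8 (send(from=A, to=B, msg='tick')): A:[ack] B:[tick]

tick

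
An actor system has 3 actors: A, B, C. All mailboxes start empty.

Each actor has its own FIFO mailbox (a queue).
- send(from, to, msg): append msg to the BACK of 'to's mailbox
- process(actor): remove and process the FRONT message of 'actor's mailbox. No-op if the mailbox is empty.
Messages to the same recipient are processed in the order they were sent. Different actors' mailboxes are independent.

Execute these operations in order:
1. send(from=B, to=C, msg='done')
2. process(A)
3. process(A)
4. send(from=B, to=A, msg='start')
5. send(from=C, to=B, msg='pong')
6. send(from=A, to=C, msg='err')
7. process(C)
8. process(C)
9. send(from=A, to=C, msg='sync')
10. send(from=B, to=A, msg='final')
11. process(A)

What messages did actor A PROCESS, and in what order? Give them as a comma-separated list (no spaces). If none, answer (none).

After 1 (send(from=B, to=C, msg='done')): A:[] B:[] C:[done]
After 2 (process(A)): A:[] B:[] C:[done]
After 3 (process(A)): A:[] B:[] C:[done]
After 4 (send(from=B, to=A, msg='start')): A:[start] B:[] C:[done]
After 5 (send(from=C, to=B, msg='pong')): A:[start] B:[pong] C:[done]
After 6 (send(from=A, to=C, msg='err')): A:[start] B:[pong] C:[done,err]
After 7 (process(C)): A:[start] B:[pong] C:[err]
After 8 (process(C)): A:[start] B:[pong] C:[]
After 9 (send(from=A, to=C, msg='sync')): A:[start] B:[pong] C:[sync]
After 10 (send(from=B, to=A, msg='final')): A:[start,final] B:[pong] C:[sync]
After 11 (process(A)): A:[final] B:[pong] C:[sync]

Answer: start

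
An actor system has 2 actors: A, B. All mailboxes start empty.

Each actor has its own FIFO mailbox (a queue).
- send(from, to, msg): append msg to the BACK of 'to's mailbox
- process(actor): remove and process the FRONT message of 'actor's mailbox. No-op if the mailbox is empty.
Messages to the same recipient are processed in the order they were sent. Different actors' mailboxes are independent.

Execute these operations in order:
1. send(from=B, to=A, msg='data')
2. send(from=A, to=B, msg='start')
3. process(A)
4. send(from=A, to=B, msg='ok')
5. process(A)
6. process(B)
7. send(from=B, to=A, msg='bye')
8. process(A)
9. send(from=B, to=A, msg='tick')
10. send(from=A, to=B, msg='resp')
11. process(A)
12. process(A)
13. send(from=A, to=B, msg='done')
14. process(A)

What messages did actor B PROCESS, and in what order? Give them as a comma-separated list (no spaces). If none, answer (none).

Answer: start

Derivation:
After 1 (send(from=B, to=A, msg='data')): A:[data] B:[]
After 2 (send(from=A, to=B, msg='start')): A:[data] B:[start]
After 3 (process(A)): A:[] B:[start]
After 4 (send(from=A, to=B, msg='ok')): A:[] B:[start,ok]
After 5 (process(A)): A:[] B:[start,ok]
After 6 (process(B)): A:[] B:[ok]
After 7 (send(from=B, to=A, msg='bye')): A:[bye] B:[ok]
After 8 (process(A)): A:[] B:[ok]
After 9 (send(from=B, to=A, msg='tick')): A:[tick] B:[ok]
After 10 (send(from=A, to=B, msg='resp')): A:[tick] B:[ok,resp]
After 11 (process(A)): A:[] B:[ok,resp]
After 12 (process(A)): A:[] B:[ok,resp]
After 13 (send(from=A, to=B, msg='done')): A:[] B:[ok,resp,done]
After 14 (process(A)): A:[] B:[ok,resp,done]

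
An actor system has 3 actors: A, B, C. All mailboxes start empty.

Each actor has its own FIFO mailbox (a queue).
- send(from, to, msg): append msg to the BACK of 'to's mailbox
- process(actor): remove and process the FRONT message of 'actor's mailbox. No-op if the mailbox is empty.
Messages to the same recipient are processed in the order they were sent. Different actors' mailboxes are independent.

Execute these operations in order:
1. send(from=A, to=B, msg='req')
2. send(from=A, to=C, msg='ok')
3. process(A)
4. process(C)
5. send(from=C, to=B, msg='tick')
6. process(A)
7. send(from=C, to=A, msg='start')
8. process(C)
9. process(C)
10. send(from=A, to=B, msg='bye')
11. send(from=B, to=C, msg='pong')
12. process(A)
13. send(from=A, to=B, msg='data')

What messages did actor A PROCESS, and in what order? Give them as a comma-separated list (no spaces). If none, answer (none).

After 1 (send(from=A, to=B, msg='req')): A:[] B:[req] C:[]
After 2 (send(from=A, to=C, msg='ok')): A:[] B:[req] C:[ok]
After 3 (process(A)): A:[] B:[req] C:[ok]
After 4 (process(C)): A:[] B:[req] C:[]
After 5 (send(from=C, to=B, msg='tick')): A:[] B:[req,tick] C:[]
After 6 (process(A)): A:[] B:[req,tick] C:[]
After 7 (send(from=C, to=A, msg='start')): A:[start] B:[req,tick] C:[]
After 8 (process(C)): A:[start] B:[req,tick] C:[]
After 9 (process(C)): A:[start] B:[req,tick] C:[]
After 10 (send(from=A, to=B, msg='bye')): A:[start] B:[req,tick,bye] C:[]
After 11 (send(from=B, to=C, msg='pong')): A:[start] B:[req,tick,bye] C:[pong]
After 12 (process(A)): A:[] B:[req,tick,bye] C:[pong]
After 13 (send(from=A, to=B, msg='data')): A:[] B:[req,tick,bye,data] C:[pong]

Answer: start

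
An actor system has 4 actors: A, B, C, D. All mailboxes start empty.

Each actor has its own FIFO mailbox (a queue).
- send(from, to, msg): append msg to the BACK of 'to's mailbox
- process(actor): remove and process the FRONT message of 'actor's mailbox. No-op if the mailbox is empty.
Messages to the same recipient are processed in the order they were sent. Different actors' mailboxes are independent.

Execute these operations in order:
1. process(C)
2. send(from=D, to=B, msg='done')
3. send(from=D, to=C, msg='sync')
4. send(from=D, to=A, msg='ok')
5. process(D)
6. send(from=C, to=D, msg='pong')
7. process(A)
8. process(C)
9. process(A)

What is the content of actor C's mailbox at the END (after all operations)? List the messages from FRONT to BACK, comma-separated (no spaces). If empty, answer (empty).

After 1 (process(C)): A:[] B:[] C:[] D:[]
After 2 (send(from=D, to=B, msg='done')): A:[] B:[done] C:[] D:[]
After 3 (send(from=D, to=C, msg='sync')): A:[] B:[done] C:[sync] D:[]
After 4 (send(from=D, to=A, msg='ok')): A:[ok] B:[done] C:[sync] D:[]
After 5 (process(D)): A:[ok] B:[done] C:[sync] D:[]
After 6 (send(from=C, to=D, msg='pong')): A:[ok] B:[done] C:[sync] D:[pong]
After 7 (process(A)): A:[] B:[done] C:[sync] D:[pong]
After 8 (process(C)): A:[] B:[done] C:[] D:[pong]
After 9 (process(A)): A:[] B:[done] C:[] D:[pong]

Answer: (empty)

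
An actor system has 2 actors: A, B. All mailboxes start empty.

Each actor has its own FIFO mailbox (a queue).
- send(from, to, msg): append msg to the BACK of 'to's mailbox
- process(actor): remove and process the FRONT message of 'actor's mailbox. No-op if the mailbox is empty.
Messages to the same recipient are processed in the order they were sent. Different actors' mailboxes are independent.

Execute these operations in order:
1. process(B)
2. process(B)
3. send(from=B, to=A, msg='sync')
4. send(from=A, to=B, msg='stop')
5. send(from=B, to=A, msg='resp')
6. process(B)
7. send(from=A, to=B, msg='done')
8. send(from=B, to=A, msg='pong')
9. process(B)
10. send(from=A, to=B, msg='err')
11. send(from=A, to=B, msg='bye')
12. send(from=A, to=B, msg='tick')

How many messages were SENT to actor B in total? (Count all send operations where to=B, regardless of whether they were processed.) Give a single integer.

After 1 (process(B)): A:[] B:[]
After 2 (process(B)): A:[] B:[]
After 3 (send(from=B, to=A, msg='sync')): A:[sync] B:[]
After 4 (send(from=A, to=B, msg='stop')): A:[sync] B:[stop]
After 5 (send(from=B, to=A, msg='resp')): A:[sync,resp] B:[stop]
After 6 (process(B)): A:[sync,resp] B:[]
After 7 (send(from=A, to=B, msg='done')): A:[sync,resp] B:[done]
After 8 (send(from=B, to=A, msg='pong')): A:[sync,resp,pong] B:[done]
After 9 (process(B)): A:[sync,resp,pong] B:[]
After 10 (send(from=A, to=B, msg='err')): A:[sync,resp,pong] B:[err]
After 11 (send(from=A, to=B, msg='bye')): A:[sync,resp,pong] B:[err,bye]
After 12 (send(from=A, to=B, msg='tick')): A:[sync,resp,pong] B:[err,bye,tick]

Answer: 5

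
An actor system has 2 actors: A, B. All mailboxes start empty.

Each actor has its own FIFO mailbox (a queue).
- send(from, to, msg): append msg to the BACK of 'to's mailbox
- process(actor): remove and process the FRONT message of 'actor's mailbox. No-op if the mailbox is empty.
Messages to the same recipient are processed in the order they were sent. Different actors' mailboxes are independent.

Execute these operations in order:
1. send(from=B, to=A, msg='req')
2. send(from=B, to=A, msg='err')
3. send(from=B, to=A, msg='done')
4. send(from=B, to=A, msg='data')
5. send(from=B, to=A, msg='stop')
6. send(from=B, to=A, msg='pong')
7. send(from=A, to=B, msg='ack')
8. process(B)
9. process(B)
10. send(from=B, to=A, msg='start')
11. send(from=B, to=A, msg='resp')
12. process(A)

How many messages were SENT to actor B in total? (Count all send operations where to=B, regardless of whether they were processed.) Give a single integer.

After 1 (send(from=B, to=A, msg='req')): A:[req] B:[]
After 2 (send(from=B, to=A, msg='err')): A:[req,err] B:[]
After 3 (send(from=B, to=A, msg='done')): A:[req,err,done] B:[]
After 4 (send(from=B, to=A, msg='data')): A:[req,err,done,data] B:[]
After 5 (send(from=B, to=A, msg='stop')): A:[req,err,done,data,stop] B:[]
After 6 (send(from=B, to=A, msg='pong')): A:[req,err,done,data,stop,pong] B:[]
After 7 (send(from=A, to=B, msg='ack')): A:[req,err,done,data,stop,pong] B:[ack]
After 8 (process(B)): A:[req,err,done,data,stop,pong] B:[]
After 9 (process(B)): A:[req,err,done,data,stop,pong] B:[]
After 10 (send(from=B, to=A, msg='start')): A:[req,err,done,data,stop,pong,start] B:[]
After 11 (send(from=B, to=A, msg='resp')): A:[req,err,done,data,stop,pong,start,resp] B:[]
After 12 (process(A)): A:[err,done,data,stop,pong,start,resp] B:[]

Answer: 1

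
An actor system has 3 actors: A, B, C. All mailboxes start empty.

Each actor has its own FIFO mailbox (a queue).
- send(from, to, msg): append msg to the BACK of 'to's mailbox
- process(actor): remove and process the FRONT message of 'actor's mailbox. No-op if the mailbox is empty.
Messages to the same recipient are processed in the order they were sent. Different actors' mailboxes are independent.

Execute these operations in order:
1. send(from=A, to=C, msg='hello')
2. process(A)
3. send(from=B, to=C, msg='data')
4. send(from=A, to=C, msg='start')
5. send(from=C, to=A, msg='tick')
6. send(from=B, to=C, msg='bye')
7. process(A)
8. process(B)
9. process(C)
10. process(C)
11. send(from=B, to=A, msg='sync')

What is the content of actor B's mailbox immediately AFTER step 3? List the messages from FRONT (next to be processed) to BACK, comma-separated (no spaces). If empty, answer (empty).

After 1 (send(from=A, to=C, msg='hello')): A:[] B:[] C:[hello]
After 2 (process(A)): A:[] B:[] C:[hello]
After 3 (send(from=B, to=C, msg='data')): A:[] B:[] C:[hello,data]

(empty)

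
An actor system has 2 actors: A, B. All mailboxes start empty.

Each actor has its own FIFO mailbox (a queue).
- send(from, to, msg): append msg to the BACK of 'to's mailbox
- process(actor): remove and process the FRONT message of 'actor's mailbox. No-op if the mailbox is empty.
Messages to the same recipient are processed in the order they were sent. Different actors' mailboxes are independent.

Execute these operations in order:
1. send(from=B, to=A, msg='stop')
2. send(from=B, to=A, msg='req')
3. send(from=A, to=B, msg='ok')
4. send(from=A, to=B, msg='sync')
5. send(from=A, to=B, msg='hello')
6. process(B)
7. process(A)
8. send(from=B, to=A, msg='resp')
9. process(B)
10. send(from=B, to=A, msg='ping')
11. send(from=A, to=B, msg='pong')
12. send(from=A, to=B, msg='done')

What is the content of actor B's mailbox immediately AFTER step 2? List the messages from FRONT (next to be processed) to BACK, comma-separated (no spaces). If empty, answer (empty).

After 1 (send(from=B, to=A, msg='stop')): A:[stop] B:[]
After 2 (send(from=B, to=A, msg='req')): A:[stop,req] B:[]

(empty)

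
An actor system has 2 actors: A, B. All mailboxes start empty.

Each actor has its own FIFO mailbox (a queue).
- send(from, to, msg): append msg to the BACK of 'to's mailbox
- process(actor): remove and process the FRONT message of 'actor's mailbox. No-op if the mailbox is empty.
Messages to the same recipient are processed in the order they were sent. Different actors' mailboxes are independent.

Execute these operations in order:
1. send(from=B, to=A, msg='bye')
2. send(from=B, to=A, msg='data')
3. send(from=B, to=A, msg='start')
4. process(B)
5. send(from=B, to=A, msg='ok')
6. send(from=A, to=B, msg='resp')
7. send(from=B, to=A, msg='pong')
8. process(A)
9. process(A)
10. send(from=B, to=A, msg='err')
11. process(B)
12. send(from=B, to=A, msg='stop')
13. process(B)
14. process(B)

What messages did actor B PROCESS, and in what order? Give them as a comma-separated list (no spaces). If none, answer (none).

After 1 (send(from=B, to=A, msg='bye')): A:[bye] B:[]
After 2 (send(from=B, to=A, msg='data')): A:[bye,data] B:[]
After 3 (send(from=B, to=A, msg='start')): A:[bye,data,start] B:[]
After 4 (process(B)): A:[bye,data,start] B:[]
After 5 (send(from=B, to=A, msg='ok')): A:[bye,data,start,ok] B:[]
After 6 (send(from=A, to=B, msg='resp')): A:[bye,data,start,ok] B:[resp]
After 7 (send(from=B, to=A, msg='pong')): A:[bye,data,start,ok,pong] B:[resp]
After 8 (process(A)): A:[data,start,ok,pong] B:[resp]
After 9 (process(A)): A:[start,ok,pong] B:[resp]
After 10 (send(from=B, to=A, msg='err')): A:[start,ok,pong,err] B:[resp]
After 11 (process(B)): A:[start,ok,pong,err] B:[]
After 12 (send(from=B, to=A, msg='stop')): A:[start,ok,pong,err,stop] B:[]
After 13 (process(B)): A:[start,ok,pong,err,stop] B:[]
After 14 (process(B)): A:[start,ok,pong,err,stop] B:[]

Answer: resp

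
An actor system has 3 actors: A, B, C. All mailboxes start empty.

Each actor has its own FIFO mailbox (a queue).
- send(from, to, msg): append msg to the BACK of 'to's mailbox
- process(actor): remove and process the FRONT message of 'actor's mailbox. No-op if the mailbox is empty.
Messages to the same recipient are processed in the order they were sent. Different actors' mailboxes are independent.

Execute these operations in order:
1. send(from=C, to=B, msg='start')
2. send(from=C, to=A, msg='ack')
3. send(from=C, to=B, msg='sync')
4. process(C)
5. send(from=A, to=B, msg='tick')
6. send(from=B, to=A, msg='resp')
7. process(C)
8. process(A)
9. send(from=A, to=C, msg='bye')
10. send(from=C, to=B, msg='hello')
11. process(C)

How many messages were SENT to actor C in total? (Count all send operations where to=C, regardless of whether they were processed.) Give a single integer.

After 1 (send(from=C, to=B, msg='start')): A:[] B:[start] C:[]
After 2 (send(from=C, to=A, msg='ack')): A:[ack] B:[start] C:[]
After 3 (send(from=C, to=B, msg='sync')): A:[ack] B:[start,sync] C:[]
After 4 (process(C)): A:[ack] B:[start,sync] C:[]
After 5 (send(from=A, to=B, msg='tick')): A:[ack] B:[start,sync,tick] C:[]
After 6 (send(from=B, to=A, msg='resp')): A:[ack,resp] B:[start,sync,tick] C:[]
After 7 (process(C)): A:[ack,resp] B:[start,sync,tick] C:[]
After 8 (process(A)): A:[resp] B:[start,sync,tick] C:[]
After 9 (send(from=A, to=C, msg='bye')): A:[resp] B:[start,sync,tick] C:[bye]
After 10 (send(from=C, to=B, msg='hello')): A:[resp] B:[start,sync,tick,hello] C:[bye]
After 11 (process(C)): A:[resp] B:[start,sync,tick,hello] C:[]

Answer: 1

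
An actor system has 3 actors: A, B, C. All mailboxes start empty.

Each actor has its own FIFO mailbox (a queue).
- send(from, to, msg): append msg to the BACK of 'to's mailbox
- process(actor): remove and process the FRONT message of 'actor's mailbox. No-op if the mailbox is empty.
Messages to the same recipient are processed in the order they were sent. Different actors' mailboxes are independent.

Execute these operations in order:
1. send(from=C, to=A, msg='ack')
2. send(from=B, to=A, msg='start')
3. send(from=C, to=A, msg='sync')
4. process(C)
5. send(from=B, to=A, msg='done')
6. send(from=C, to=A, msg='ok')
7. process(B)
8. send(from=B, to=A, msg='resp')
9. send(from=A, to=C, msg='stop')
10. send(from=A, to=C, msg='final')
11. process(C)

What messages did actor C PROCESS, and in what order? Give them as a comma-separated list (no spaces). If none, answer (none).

Answer: stop

Derivation:
After 1 (send(from=C, to=A, msg='ack')): A:[ack] B:[] C:[]
After 2 (send(from=B, to=A, msg='start')): A:[ack,start] B:[] C:[]
After 3 (send(from=C, to=A, msg='sync')): A:[ack,start,sync] B:[] C:[]
After 4 (process(C)): A:[ack,start,sync] B:[] C:[]
After 5 (send(from=B, to=A, msg='done')): A:[ack,start,sync,done] B:[] C:[]
After 6 (send(from=C, to=A, msg='ok')): A:[ack,start,sync,done,ok] B:[] C:[]
After 7 (process(B)): A:[ack,start,sync,done,ok] B:[] C:[]
After 8 (send(from=B, to=A, msg='resp')): A:[ack,start,sync,done,ok,resp] B:[] C:[]
After 9 (send(from=A, to=C, msg='stop')): A:[ack,start,sync,done,ok,resp] B:[] C:[stop]
After 10 (send(from=A, to=C, msg='final')): A:[ack,start,sync,done,ok,resp] B:[] C:[stop,final]
After 11 (process(C)): A:[ack,start,sync,done,ok,resp] B:[] C:[final]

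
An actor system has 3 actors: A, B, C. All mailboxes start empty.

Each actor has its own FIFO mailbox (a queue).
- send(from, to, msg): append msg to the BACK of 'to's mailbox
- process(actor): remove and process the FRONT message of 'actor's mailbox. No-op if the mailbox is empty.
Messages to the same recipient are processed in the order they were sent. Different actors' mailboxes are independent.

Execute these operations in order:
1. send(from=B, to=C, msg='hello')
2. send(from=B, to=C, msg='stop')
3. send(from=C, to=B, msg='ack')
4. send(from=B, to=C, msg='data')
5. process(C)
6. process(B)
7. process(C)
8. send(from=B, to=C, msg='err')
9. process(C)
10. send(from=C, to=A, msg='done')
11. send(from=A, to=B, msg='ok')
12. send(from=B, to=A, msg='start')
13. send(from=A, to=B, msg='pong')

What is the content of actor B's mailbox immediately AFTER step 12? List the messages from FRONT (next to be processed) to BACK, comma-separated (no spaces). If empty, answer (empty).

After 1 (send(from=B, to=C, msg='hello')): A:[] B:[] C:[hello]
After 2 (send(from=B, to=C, msg='stop')): A:[] B:[] C:[hello,stop]
After 3 (send(from=C, to=B, msg='ack')): A:[] B:[ack] C:[hello,stop]
After 4 (send(from=B, to=C, msg='data')): A:[] B:[ack] C:[hello,stop,data]
After 5 (process(C)): A:[] B:[ack] C:[stop,data]
After 6 (process(B)): A:[] B:[] C:[stop,data]
After 7 (process(C)): A:[] B:[] C:[data]
After 8 (send(from=B, to=C, msg='err')): A:[] B:[] C:[data,err]
After 9 (process(C)): A:[] B:[] C:[err]
After 10 (send(from=C, to=A, msg='done')): A:[done] B:[] C:[err]
After 11 (send(from=A, to=B, msg='ok')): A:[done] B:[ok] C:[err]
After 12 (send(from=B, to=A, msg='start')): A:[done,start] B:[ok] C:[err]

ok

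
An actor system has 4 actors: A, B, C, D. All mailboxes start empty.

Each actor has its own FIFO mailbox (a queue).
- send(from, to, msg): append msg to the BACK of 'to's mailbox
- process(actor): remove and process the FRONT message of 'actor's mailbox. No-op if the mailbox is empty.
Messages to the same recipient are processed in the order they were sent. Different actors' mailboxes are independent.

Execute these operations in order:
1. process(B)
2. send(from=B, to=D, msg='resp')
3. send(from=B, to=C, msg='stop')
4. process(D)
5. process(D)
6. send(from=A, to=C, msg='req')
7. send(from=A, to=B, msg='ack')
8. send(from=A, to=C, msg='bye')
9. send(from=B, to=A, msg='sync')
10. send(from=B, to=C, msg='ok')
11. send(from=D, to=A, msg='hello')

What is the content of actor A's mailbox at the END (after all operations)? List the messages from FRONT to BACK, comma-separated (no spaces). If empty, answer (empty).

Answer: sync,hello

Derivation:
After 1 (process(B)): A:[] B:[] C:[] D:[]
After 2 (send(from=B, to=D, msg='resp')): A:[] B:[] C:[] D:[resp]
After 3 (send(from=B, to=C, msg='stop')): A:[] B:[] C:[stop] D:[resp]
After 4 (process(D)): A:[] B:[] C:[stop] D:[]
After 5 (process(D)): A:[] B:[] C:[stop] D:[]
After 6 (send(from=A, to=C, msg='req')): A:[] B:[] C:[stop,req] D:[]
After 7 (send(from=A, to=B, msg='ack')): A:[] B:[ack] C:[stop,req] D:[]
After 8 (send(from=A, to=C, msg='bye')): A:[] B:[ack] C:[stop,req,bye] D:[]
After 9 (send(from=B, to=A, msg='sync')): A:[sync] B:[ack] C:[stop,req,bye] D:[]
After 10 (send(from=B, to=C, msg='ok')): A:[sync] B:[ack] C:[stop,req,bye,ok] D:[]
After 11 (send(from=D, to=A, msg='hello')): A:[sync,hello] B:[ack] C:[stop,req,bye,ok] D:[]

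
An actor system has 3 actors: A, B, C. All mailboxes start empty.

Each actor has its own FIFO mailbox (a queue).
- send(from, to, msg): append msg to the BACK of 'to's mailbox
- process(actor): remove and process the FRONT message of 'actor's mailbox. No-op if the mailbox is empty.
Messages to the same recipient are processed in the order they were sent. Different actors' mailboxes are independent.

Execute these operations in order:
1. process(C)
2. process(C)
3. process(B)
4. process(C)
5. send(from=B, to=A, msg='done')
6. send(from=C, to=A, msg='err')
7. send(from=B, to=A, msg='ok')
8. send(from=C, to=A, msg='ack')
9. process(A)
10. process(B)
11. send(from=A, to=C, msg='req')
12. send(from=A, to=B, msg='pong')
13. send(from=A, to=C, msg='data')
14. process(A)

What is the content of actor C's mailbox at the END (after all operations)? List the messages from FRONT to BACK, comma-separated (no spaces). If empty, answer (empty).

Answer: req,data

Derivation:
After 1 (process(C)): A:[] B:[] C:[]
After 2 (process(C)): A:[] B:[] C:[]
After 3 (process(B)): A:[] B:[] C:[]
After 4 (process(C)): A:[] B:[] C:[]
After 5 (send(from=B, to=A, msg='done')): A:[done] B:[] C:[]
After 6 (send(from=C, to=A, msg='err')): A:[done,err] B:[] C:[]
After 7 (send(from=B, to=A, msg='ok')): A:[done,err,ok] B:[] C:[]
After 8 (send(from=C, to=A, msg='ack')): A:[done,err,ok,ack] B:[] C:[]
After 9 (process(A)): A:[err,ok,ack] B:[] C:[]
After 10 (process(B)): A:[err,ok,ack] B:[] C:[]
After 11 (send(from=A, to=C, msg='req')): A:[err,ok,ack] B:[] C:[req]
After 12 (send(from=A, to=B, msg='pong')): A:[err,ok,ack] B:[pong] C:[req]
After 13 (send(from=A, to=C, msg='data')): A:[err,ok,ack] B:[pong] C:[req,data]
After 14 (process(A)): A:[ok,ack] B:[pong] C:[req,data]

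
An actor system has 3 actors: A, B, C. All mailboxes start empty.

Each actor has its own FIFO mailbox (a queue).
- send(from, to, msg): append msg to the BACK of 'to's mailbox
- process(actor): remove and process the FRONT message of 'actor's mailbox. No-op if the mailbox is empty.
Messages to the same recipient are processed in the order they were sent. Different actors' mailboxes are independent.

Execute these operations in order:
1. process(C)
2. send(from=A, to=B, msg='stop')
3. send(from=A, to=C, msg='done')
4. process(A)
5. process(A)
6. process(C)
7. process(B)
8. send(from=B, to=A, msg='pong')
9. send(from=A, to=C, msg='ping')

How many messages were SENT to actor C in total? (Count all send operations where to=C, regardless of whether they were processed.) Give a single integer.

Answer: 2

Derivation:
After 1 (process(C)): A:[] B:[] C:[]
After 2 (send(from=A, to=B, msg='stop')): A:[] B:[stop] C:[]
After 3 (send(from=A, to=C, msg='done')): A:[] B:[stop] C:[done]
After 4 (process(A)): A:[] B:[stop] C:[done]
After 5 (process(A)): A:[] B:[stop] C:[done]
After 6 (process(C)): A:[] B:[stop] C:[]
After 7 (process(B)): A:[] B:[] C:[]
After 8 (send(from=B, to=A, msg='pong')): A:[pong] B:[] C:[]
After 9 (send(from=A, to=C, msg='ping')): A:[pong] B:[] C:[ping]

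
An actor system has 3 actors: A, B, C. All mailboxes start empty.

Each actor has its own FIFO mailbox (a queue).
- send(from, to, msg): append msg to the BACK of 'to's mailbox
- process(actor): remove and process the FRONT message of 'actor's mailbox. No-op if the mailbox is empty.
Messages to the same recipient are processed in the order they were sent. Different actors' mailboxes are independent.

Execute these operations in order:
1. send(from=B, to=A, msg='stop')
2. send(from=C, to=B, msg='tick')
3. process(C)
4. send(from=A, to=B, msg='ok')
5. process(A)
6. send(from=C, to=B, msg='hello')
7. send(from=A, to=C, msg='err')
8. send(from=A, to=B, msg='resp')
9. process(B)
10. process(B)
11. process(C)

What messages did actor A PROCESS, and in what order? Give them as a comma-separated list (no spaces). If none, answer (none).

After 1 (send(from=B, to=A, msg='stop')): A:[stop] B:[] C:[]
After 2 (send(from=C, to=B, msg='tick')): A:[stop] B:[tick] C:[]
After 3 (process(C)): A:[stop] B:[tick] C:[]
After 4 (send(from=A, to=B, msg='ok')): A:[stop] B:[tick,ok] C:[]
After 5 (process(A)): A:[] B:[tick,ok] C:[]
After 6 (send(from=C, to=B, msg='hello')): A:[] B:[tick,ok,hello] C:[]
After 7 (send(from=A, to=C, msg='err')): A:[] B:[tick,ok,hello] C:[err]
After 8 (send(from=A, to=B, msg='resp')): A:[] B:[tick,ok,hello,resp] C:[err]
After 9 (process(B)): A:[] B:[ok,hello,resp] C:[err]
After 10 (process(B)): A:[] B:[hello,resp] C:[err]
After 11 (process(C)): A:[] B:[hello,resp] C:[]

Answer: stop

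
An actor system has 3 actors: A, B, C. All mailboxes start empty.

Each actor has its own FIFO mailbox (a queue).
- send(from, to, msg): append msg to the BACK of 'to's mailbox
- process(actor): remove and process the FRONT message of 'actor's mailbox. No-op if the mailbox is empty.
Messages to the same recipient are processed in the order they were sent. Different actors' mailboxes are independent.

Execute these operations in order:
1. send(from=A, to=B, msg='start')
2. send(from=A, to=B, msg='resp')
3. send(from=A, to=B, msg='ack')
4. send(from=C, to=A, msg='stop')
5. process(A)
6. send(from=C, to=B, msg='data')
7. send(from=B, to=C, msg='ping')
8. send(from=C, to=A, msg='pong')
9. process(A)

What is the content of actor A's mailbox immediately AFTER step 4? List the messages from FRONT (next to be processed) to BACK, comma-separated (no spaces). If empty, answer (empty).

After 1 (send(from=A, to=B, msg='start')): A:[] B:[start] C:[]
After 2 (send(from=A, to=B, msg='resp')): A:[] B:[start,resp] C:[]
After 3 (send(from=A, to=B, msg='ack')): A:[] B:[start,resp,ack] C:[]
After 4 (send(from=C, to=A, msg='stop')): A:[stop] B:[start,resp,ack] C:[]

stop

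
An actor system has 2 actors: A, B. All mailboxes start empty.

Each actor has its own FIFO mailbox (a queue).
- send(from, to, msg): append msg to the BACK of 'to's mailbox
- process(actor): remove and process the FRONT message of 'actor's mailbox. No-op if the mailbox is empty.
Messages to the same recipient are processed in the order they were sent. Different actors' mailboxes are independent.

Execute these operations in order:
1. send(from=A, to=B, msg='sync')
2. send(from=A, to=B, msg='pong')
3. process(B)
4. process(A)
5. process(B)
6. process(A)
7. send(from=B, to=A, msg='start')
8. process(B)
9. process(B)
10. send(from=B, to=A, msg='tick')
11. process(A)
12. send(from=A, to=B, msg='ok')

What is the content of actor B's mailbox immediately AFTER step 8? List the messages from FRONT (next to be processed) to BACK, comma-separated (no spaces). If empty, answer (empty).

After 1 (send(from=A, to=B, msg='sync')): A:[] B:[sync]
After 2 (send(from=A, to=B, msg='pong')): A:[] B:[sync,pong]
After 3 (process(B)): A:[] B:[pong]
After 4 (process(A)): A:[] B:[pong]
After 5 (process(B)): A:[] B:[]
After 6 (process(A)): A:[] B:[]
After 7 (send(from=B, to=A, msg='start')): A:[start] B:[]
After 8 (process(B)): A:[start] B:[]

(empty)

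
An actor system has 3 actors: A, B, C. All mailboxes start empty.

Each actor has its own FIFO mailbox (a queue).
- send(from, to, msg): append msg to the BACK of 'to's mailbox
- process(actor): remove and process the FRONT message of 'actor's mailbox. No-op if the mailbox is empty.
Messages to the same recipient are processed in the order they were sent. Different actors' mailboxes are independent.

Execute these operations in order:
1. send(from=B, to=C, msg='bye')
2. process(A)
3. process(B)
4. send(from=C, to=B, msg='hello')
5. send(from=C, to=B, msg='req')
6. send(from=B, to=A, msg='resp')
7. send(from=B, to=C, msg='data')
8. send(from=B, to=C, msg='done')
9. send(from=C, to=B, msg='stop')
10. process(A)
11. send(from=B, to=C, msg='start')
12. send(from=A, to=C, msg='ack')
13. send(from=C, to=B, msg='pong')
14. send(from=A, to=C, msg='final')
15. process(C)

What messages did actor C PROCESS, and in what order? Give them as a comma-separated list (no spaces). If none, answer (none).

Answer: bye

Derivation:
After 1 (send(from=B, to=C, msg='bye')): A:[] B:[] C:[bye]
After 2 (process(A)): A:[] B:[] C:[bye]
After 3 (process(B)): A:[] B:[] C:[bye]
After 4 (send(from=C, to=B, msg='hello')): A:[] B:[hello] C:[bye]
After 5 (send(from=C, to=B, msg='req')): A:[] B:[hello,req] C:[bye]
After 6 (send(from=B, to=A, msg='resp')): A:[resp] B:[hello,req] C:[bye]
After 7 (send(from=B, to=C, msg='data')): A:[resp] B:[hello,req] C:[bye,data]
After 8 (send(from=B, to=C, msg='done')): A:[resp] B:[hello,req] C:[bye,data,done]
After 9 (send(from=C, to=B, msg='stop')): A:[resp] B:[hello,req,stop] C:[bye,data,done]
After 10 (process(A)): A:[] B:[hello,req,stop] C:[bye,data,done]
After 11 (send(from=B, to=C, msg='start')): A:[] B:[hello,req,stop] C:[bye,data,done,start]
After 12 (send(from=A, to=C, msg='ack')): A:[] B:[hello,req,stop] C:[bye,data,done,start,ack]
After 13 (send(from=C, to=B, msg='pong')): A:[] B:[hello,req,stop,pong] C:[bye,data,done,start,ack]
After 14 (send(from=A, to=C, msg='final')): A:[] B:[hello,req,stop,pong] C:[bye,data,done,start,ack,final]
After 15 (process(C)): A:[] B:[hello,req,stop,pong] C:[data,done,start,ack,final]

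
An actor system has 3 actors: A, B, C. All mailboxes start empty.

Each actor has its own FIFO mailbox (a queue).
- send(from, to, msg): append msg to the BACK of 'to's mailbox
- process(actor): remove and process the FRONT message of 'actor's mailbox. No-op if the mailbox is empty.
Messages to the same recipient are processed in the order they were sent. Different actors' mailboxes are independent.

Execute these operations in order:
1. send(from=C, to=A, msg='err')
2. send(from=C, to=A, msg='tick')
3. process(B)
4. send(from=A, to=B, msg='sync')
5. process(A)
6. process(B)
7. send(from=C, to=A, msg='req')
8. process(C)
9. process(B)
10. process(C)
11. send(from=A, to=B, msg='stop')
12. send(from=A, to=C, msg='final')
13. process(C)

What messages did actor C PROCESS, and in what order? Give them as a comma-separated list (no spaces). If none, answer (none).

Answer: final

Derivation:
After 1 (send(from=C, to=A, msg='err')): A:[err] B:[] C:[]
After 2 (send(from=C, to=A, msg='tick')): A:[err,tick] B:[] C:[]
After 3 (process(B)): A:[err,tick] B:[] C:[]
After 4 (send(from=A, to=B, msg='sync')): A:[err,tick] B:[sync] C:[]
After 5 (process(A)): A:[tick] B:[sync] C:[]
After 6 (process(B)): A:[tick] B:[] C:[]
After 7 (send(from=C, to=A, msg='req')): A:[tick,req] B:[] C:[]
After 8 (process(C)): A:[tick,req] B:[] C:[]
After 9 (process(B)): A:[tick,req] B:[] C:[]
After 10 (process(C)): A:[tick,req] B:[] C:[]
After 11 (send(from=A, to=B, msg='stop')): A:[tick,req] B:[stop] C:[]
After 12 (send(from=A, to=C, msg='final')): A:[tick,req] B:[stop] C:[final]
After 13 (process(C)): A:[tick,req] B:[stop] C:[]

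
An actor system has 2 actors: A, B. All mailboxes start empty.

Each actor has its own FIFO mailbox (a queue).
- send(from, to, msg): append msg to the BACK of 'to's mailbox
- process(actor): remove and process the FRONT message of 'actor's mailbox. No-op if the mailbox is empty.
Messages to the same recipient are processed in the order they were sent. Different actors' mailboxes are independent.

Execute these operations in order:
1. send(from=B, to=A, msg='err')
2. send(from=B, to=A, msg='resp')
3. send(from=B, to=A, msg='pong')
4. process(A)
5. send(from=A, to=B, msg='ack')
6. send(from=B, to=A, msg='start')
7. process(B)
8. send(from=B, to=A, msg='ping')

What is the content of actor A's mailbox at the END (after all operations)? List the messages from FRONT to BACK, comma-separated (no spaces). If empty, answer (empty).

Answer: resp,pong,start,ping

Derivation:
After 1 (send(from=B, to=A, msg='err')): A:[err] B:[]
After 2 (send(from=B, to=A, msg='resp')): A:[err,resp] B:[]
After 3 (send(from=B, to=A, msg='pong')): A:[err,resp,pong] B:[]
After 4 (process(A)): A:[resp,pong] B:[]
After 5 (send(from=A, to=B, msg='ack')): A:[resp,pong] B:[ack]
After 6 (send(from=B, to=A, msg='start')): A:[resp,pong,start] B:[ack]
After 7 (process(B)): A:[resp,pong,start] B:[]
After 8 (send(from=B, to=A, msg='ping')): A:[resp,pong,start,ping] B:[]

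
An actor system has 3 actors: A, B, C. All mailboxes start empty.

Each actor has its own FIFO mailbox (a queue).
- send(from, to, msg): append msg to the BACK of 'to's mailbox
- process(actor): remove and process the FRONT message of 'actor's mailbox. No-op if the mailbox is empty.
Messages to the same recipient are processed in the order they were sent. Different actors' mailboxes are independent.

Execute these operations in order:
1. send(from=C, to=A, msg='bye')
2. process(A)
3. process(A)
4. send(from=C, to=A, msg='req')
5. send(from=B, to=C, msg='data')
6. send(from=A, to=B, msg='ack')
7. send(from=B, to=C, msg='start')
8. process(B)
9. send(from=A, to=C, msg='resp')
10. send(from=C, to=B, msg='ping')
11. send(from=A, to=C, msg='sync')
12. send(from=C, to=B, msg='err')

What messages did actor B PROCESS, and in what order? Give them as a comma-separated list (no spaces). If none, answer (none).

Answer: ack

Derivation:
After 1 (send(from=C, to=A, msg='bye')): A:[bye] B:[] C:[]
After 2 (process(A)): A:[] B:[] C:[]
After 3 (process(A)): A:[] B:[] C:[]
After 4 (send(from=C, to=A, msg='req')): A:[req] B:[] C:[]
After 5 (send(from=B, to=C, msg='data')): A:[req] B:[] C:[data]
After 6 (send(from=A, to=B, msg='ack')): A:[req] B:[ack] C:[data]
After 7 (send(from=B, to=C, msg='start')): A:[req] B:[ack] C:[data,start]
After 8 (process(B)): A:[req] B:[] C:[data,start]
After 9 (send(from=A, to=C, msg='resp')): A:[req] B:[] C:[data,start,resp]
After 10 (send(from=C, to=B, msg='ping')): A:[req] B:[ping] C:[data,start,resp]
After 11 (send(from=A, to=C, msg='sync')): A:[req] B:[ping] C:[data,start,resp,sync]
After 12 (send(from=C, to=B, msg='err')): A:[req] B:[ping,err] C:[data,start,resp,sync]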